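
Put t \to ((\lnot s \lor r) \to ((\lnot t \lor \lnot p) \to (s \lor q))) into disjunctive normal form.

\lnot t \lor (t \land p) \lor s \lor q

t \to ((\lnot s \lor r) \to ((\lnot t \lor \lnot p) \to (s \lor q)))
≡ \lnot t \lor ((\lnot s \lor r) \to ((\lnot t \lor \lnot p) \to (s \lor q)))   — eliminate \to
≡ \lnot t \lor \lnot (\lnot s \lor r) \lor ((\lnot t \lor \lnot p) \to (s \lor q))   — eliminate \to
≡ \lnot t \lor \lnot (\lnot s \lor r) \lor \lnot (\lnot t \lor \lnot p) \lor s \lor q   — eliminate \to
≡ \lnot t \lor (\lnot \lnot s \land \lnot r) \lor \lnot (\lnot t \lor \lnot p) \lor s \lor q   — De Morgan
≡ \lnot t \lor (s \land \lnot r) \lor \lnot (\lnot t \lor \lnot p) \lor s \lor q   — double negation
≡ \lnot t \lor (s \land \lnot r) \lor (\lnot \lnot t \land \lnot \lnot p) \lor s \lor q   — De Morgan
≡ \lnot t \lor (s \land \lnot r) \lor (t \land \lnot \lnot p) \lor s \lor q   — double negation
≡ \lnot t \lor (s \land \lnot r) \lor (t \land p) \lor s \lor q   — double negation
≡ \lnot t \lor (t \land p) \lor s \lor q   — simplify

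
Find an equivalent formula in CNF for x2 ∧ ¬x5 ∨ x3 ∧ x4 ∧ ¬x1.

x2 ∧ ¬x5 ∨ x3 ∧ x4 ∧ ¬x1
≡ (x2 ∨ x3) ∧ (x2 ∨ x4) ∧ (x2 ∨ ¬x1) ∧ (¬x5 ∨ x3) ∧ (¬x5 ∨ x4) ∧ (¬x5 ∨ ¬x1)   — distribute ∨ over ∧

(x2 ∨ x3) ∧ (x2 ∨ x4) ∧ (x2 ∨ ¬x1) ∧ (¬x5 ∨ x3) ∧ (¬x5 ∨ x4) ∧ (¬x5 ∨ ¬x1)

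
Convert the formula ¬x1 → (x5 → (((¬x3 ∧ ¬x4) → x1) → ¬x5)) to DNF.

¬x1 → (x5 → (((¬x3 ∧ ¬x4) → x1) → ¬x5))
≡ ¬¬x1 ∨ (x5 → (((¬x3 ∧ ¬x4) → x1) → ¬x5))   — eliminate →
≡ ¬¬x1 ∨ ¬x5 ∨ (((¬x3 ∧ ¬x4) → x1) → ¬x5)   — eliminate →
≡ ¬¬x1 ∨ ¬x5 ∨ ¬((¬x3 ∧ ¬x4) → x1) ∨ ¬x5   — eliminate →
≡ ¬¬x1 ∨ ¬x5 ∨ ¬(¬(¬x3 ∧ ¬x4) ∨ x1) ∨ ¬x5   — eliminate →
≡ x1 ∨ ¬x5 ∨ ¬(¬(¬x3 ∧ ¬x4) ∨ x1) ∨ ¬x5   — double negation
≡ x1 ∨ ¬x5 ∨ (¬¬(¬x3 ∧ ¬x4) ∧ ¬x1) ∨ ¬x5   — De Morgan
≡ x1 ∨ ¬x5 ∨ (¬x3 ∧ ¬x4 ∧ ¬x1) ∨ ¬x5   — double negation
≡ x1 ∨ ¬x5 ∨ (¬x3 ∧ ¬x4 ∧ ¬x1)   — simplify

x1 ∨ ¬x5 ∨ (¬x3 ∧ ¬x4 ∧ ¬x1)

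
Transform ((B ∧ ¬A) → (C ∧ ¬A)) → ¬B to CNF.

(¬A ∨ ¬B) ∧ (¬C ∨ A ∨ ¬B)

((B ∧ ¬A) → (C ∧ ¬A)) → ¬B
≡ ¬((B ∧ ¬A) → (C ∧ ¬A)) ∨ ¬B   [eliminate →]
≡ ¬(¬(B ∧ ¬A) ∨ (C ∧ ¬A)) ∨ ¬B   [eliminate →]
≡ (¬¬(B ∧ ¬A) ∧ ¬(C ∧ ¬A)) ∨ ¬B   [De Morgan]
≡ (B ∧ ¬A ∧ ¬(C ∧ ¬A)) ∨ ¬B   [double negation]
≡ (B ∧ ¬A ∧ (¬C ∨ ¬¬A)) ∨ ¬B   [De Morgan]
≡ (B ∧ ¬A ∧ (¬C ∨ A)) ∨ ¬B   [double negation]
≡ (B ∨ ¬B) ∧ (¬A ∨ ¬B) ∧ (¬C ∨ A ∨ ¬B)   [distribute ∨ over ∧]
≡ (¬A ∨ ¬B) ∧ (¬C ∨ A ∨ ¬B)   [simplify]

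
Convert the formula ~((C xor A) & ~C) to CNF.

~A | C

~((C xor A) & ~C)
= ~((C | A) & ~(C & A) & ~C)
= ~(C | A) | ~~(C & A) | ~~C
= (~C & ~A) | ~~(C & A) | ~~C
= (~C & ~A) | (C & A) | ~~C
= (~C & ~A) | (C & A) | C
= (~C | C | C) & (~C | A | C) & (~A | C | C) & (~A | A | C)
= ~A | C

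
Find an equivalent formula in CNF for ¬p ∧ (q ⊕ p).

¬p ∧ (q ⊕ p)
≡ ¬p ∧ (q ∨ p) ∧ ¬(q ∧ p)   [expand ⊕]
≡ ¬p ∧ (q ∨ p) ∧ (¬q ∨ ¬p)   [De Morgan]
≡ ¬p ∧ (q ∨ p)   [simplify]

¬p ∧ (q ∨ p)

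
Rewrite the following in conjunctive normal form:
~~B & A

B & A

~~B & A
≡ B & A   [double negation]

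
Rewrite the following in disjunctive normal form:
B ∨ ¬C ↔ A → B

¬B ∧ C ∧ A ∨ ¬A ∧ ¬C ∨ B

B ∨ ¬C ↔ A → B
≡ (B ∨ ¬C → (A → B)) ∧ ((A → B) → B ∨ ¬C)   [eliminate ↔]
≡ (¬(B ∨ ¬C) ∨ (A → B)) ∧ ((A → B) → B ∨ ¬C)   [eliminate →]
≡ (¬(B ∨ ¬C) ∨ ¬A ∨ B) ∧ ((A → B) → B ∨ ¬C)   [eliminate →]
≡ (¬(B ∨ ¬C) ∨ ¬A ∨ B) ∧ (¬(A → B) ∨ B ∨ ¬C)   [eliminate →]
≡ (¬(B ∨ ¬C) ∨ ¬A ∨ B) ∧ (¬(¬A ∨ B) ∨ B ∨ ¬C)   [eliminate →]
≡ (¬B ∧ ¬¬C ∨ ¬A ∨ B) ∧ (¬(¬A ∨ B) ∨ B ∨ ¬C)   [De Morgan]
≡ (¬B ∧ C ∨ ¬A ∨ B) ∧ (¬(¬A ∨ B) ∨ B ∨ ¬C)   [double negation]
≡ (¬B ∧ C ∨ ¬A ∨ B) ∧ (¬¬A ∧ ¬B ∨ B ∨ ¬C)   [De Morgan]
≡ (¬B ∧ C ∨ ¬A ∨ B) ∧ (A ∧ ¬B ∨ B ∨ ¬C)   [double negation]
≡ ¬B ∧ C ∧ A ∧ ¬B ∨ ¬B ∧ C ∧ B ∨ ¬B ∧ C ∧ ¬C ∨ ¬A ∧ A ∧ ¬B ∨ ¬A ∧ B ∨ ¬A ∧ ¬C ∨ B ∧ A ∧ ¬B ∨ B ∧ B ∨ B ∧ ¬C   [distribute ∧ over ∨]
≡ ¬B ∧ C ∧ A ∨ ¬A ∧ ¬C ∨ B   [simplify]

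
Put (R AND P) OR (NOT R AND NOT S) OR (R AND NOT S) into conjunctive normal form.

(R OR NOT S) AND (P OR NOT S)

(R AND P) OR (NOT R AND NOT S) OR (R AND NOT S)
≡ (R OR NOT R OR R) AND (R OR NOT R OR NOT S) AND (R OR NOT S OR R) AND (R OR NOT S OR NOT S) AND (P OR NOT R OR R) AND (P OR NOT R OR NOT S) AND (P OR NOT S OR R) AND (P OR NOT S OR NOT S)   (distribute OR over AND)
≡ (R OR NOT S) AND (P OR NOT S)   (simplify)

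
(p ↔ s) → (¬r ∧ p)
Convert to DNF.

(p ∧ ¬s) ∨ (s ∧ ¬p) ∨ (¬r ∧ p)

(p ↔ s) → (¬r ∧ p)
= ¬(p ↔ s) ∨ (¬r ∧ p)   — eliminate →
= ¬((p → s) ∧ (s → p)) ∨ (¬r ∧ p)   — eliminate ↔
= ¬((¬p ∨ s) ∧ (s → p)) ∨ (¬r ∧ p)   — eliminate →
= ¬((¬p ∨ s) ∧ (¬s ∨ p)) ∨ (¬r ∧ p)   — eliminate →
= ¬(¬p ∨ s) ∨ ¬(¬s ∨ p) ∨ (¬r ∧ p)   — De Morgan
= (¬¬p ∧ ¬s) ∨ ¬(¬s ∨ p) ∨ (¬r ∧ p)   — De Morgan
= (p ∧ ¬s) ∨ ¬(¬s ∨ p) ∨ (¬r ∧ p)   — double negation
= (p ∧ ¬s) ∨ (¬¬s ∧ ¬p) ∨ (¬r ∧ p)   — De Morgan
= (p ∧ ¬s) ∨ (s ∧ ¬p) ∨ (¬r ∧ p)   — double negation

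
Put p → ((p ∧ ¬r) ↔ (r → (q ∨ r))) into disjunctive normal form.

p → ((p ∧ ¬r) ↔ (r → (q ∨ r)))
≡ ¬p ∨ ((p ∧ ¬r) ↔ (r → (q ∨ r)))   [eliminate →]
≡ ¬p ∨ (((p ∧ ¬r) → (r → (q ∨ r))) ∧ ((r → (q ∨ r)) → (p ∧ ¬r)))   [eliminate ↔]
≡ ¬p ∨ ((¬(p ∧ ¬r) ∨ (r → (q ∨ r))) ∧ ((r → (q ∨ r)) → (p ∧ ¬r)))   [eliminate →]
≡ ¬p ∨ ((¬(p ∧ ¬r) ∨ ¬r ∨ q ∨ r) ∧ ((r → (q ∨ r)) → (p ∧ ¬r)))   [eliminate →]
≡ ¬p ∨ ((¬(p ∧ ¬r) ∨ ¬r ∨ q ∨ r) ∧ (¬(r → (q ∨ r)) ∨ (p ∧ ¬r)))   [eliminate →]
≡ ¬p ∨ ((¬(p ∧ ¬r) ∨ ¬r ∨ q ∨ r) ∧ (¬(¬r ∨ q ∨ r) ∨ (p ∧ ¬r)))   [eliminate →]
≡ ¬p ∨ ((¬p ∨ ¬¬r ∨ ¬r ∨ q ∨ r) ∧ (¬(¬r ∨ q ∨ r) ∨ (p ∧ ¬r)))   [De Morgan]
≡ ¬p ∨ ((¬p ∨ r ∨ ¬r ∨ q ∨ r) ∧ (¬(¬r ∨ q ∨ r) ∨ (p ∧ ¬r)))   [double negation]
≡ ¬p ∨ ((¬p ∨ r ∨ ¬r ∨ q ∨ r) ∧ ((¬¬r ∧ ¬q ∧ ¬r) ∨ (p ∧ ¬r)))   [De Morgan]
≡ ¬p ∨ ((¬p ∨ r ∨ ¬r ∨ q ∨ r) ∧ ((r ∧ ¬q ∧ ¬r) ∨ (p ∧ ¬r)))   [double negation]
≡ ¬p ∨ (¬p ∧ r ∧ ¬q ∧ ¬r) ∨ (¬p ∧ p ∧ ¬r) ∨ (r ∧ r ∧ ¬q ∧ ¬r) ∨ (r ∧ p ∧ ¬r) ∨ (¬r ∧ r ∧ ¬q ∧ ¬r) ∨ (¬r ∧ p ∧ ¬r) ∨ (q ∧ r ∧ ¬q ∧ ¬r) ∨ (q ∧ p ∧ ¬r) ∨ (r ∧ r ∧ ¬q ∧ ¬r) ∨ (r ∧ p ∧ ¬r)   [distribute ∧ over ∨]
≡ ¬p ∨ (¬r ∧ p)   [simplify]

¬p ∨ (¬r ∧ p)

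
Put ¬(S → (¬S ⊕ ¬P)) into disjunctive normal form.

¬(S → (¬S ⊕ ¬P))
≡ ¬(¬S ∨ (¬S ⊕ ¬P))   (eliminate →)
≡ ¬(¬S ∨ (¬S ∧ ¬¬P) ∨ (¬¬S ∧ ¬P))   (expand ⊕)
≡ ¬¬S ∧ ¬(¬S ∧ ¬¬P) ∧ ¬(¬¬S ∧ ¬P)   (De Morgan)
≡ S ∧ ¬(¬S ∧ ¬¬P) ∧ ¬(¬¬S ∧ ¬P)   (double negation)
≡ S ∧ (¬¬S ∨ ¬¬¬P) ∧ ¬(¬¬S ∧ ¬P)   (De Morgan)
≡ S ∧ (S ∨ ¬¬¬P) ∧ ¬(¬¬S ∧ ¬P)   (double negation)
≡ S ∧ (S ∨ ¬P) ∧ ¬(¬¬S ∧ ¬P)   (double negation)
≡ S ∧ (S ∨ ¬P) ∧ (¬¬¬S ∨ ¬¬P)   (De Morgan)
≡ S ∧ (S ∨ ¬P) ∧ (¬S ∨ ¬¬P)   (double negation)
≡ S ∧ (S ∨ ¬P) ∧ (¬S ∨ P)   (double negation)
≡ (S ∧ S ∧ ¬S) ∨ (S ∧ S ∧ P) ∨ (S ∧ ¬P ∧ ¬S) ∨ (S ∧ ¬P ∧ P)   (distribute ∧ over ∨)
≡ S ∧ P   (simplify)

S ∧ P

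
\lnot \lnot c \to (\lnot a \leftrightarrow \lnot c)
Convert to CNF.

\lnot c \lor a

\lnot \lnot c \to (\lnot a \leftrightarrow \lnot c)
= \lnot \lnot \lnot c \lor (\lnot a \leftrightarrow \lnot c)   (eliminate \to)
= \lnot \lnot \lnot c \lor (\lnot a \to \lnot c) \land (\lnot c \to \lnot a)   (eliminate \leftrightarrow)
= \lnot \lnot \lnot c \lor (\lnot \lnot a \lor \lnot c) \land (\lnot c \to \lnot a)   (eliminate \to)
= \lnot \lnot \lnot c \lor (\lnot \lnot a \lor \lnot c) \land (\lnot \lnot c \lor \lnot a)   (eliminate \to)
= \lnot c \lor (\lnot \lnot a \lor \lnot c) \land (\lnot \lnot c \lor \lnot a)   (double negation)
= \lnot c \lor (a \lor \lnot c) \land (\lnot \lnot c \lor \lnot a)   (double negation)
= \lnot c \lor (a \lor \lnot c) \land (c \lor \lnot a)   (double negation)
= (\lnot c \lor a \lor \lnot c) \land (\lnot c \lor c \lor \lnot a)   (distribute \lor over \land)
= \lnot c \lor a   (simplify)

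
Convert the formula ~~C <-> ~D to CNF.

(~C | ~D) & (D | C)

~~C <-> ~D
≡ (~~C -> ~D) & (~D -> ~~C)   [eliminate <->]
≡ (~~~C | ~D) & (~D -> ~~C)   [eliminate ->]
≡ (~~~C | ~D) & (~~D | ~~C)   [eliminate ->]
≡ (~C | ~D) & (~~D | ~~C)   [double negation]
≡ (~C | ~D) & (D | ~~C)   [double negation]
≡ (~C | ~D) & (D | C)   [double negation]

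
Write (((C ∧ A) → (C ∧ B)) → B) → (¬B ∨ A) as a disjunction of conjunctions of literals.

¬B ∨ A

(((C ∧ A) → (C ∧ B)) → B) → (¬B ∨ A)
≡ ¬(((C ∧ A) → (C ∧ B)) → B) ∨ ¬B ∨ A   [eliminate →]
≡ ¬(¬((C ∧ A) → (C ∧ B)) ∨ B) ∨ ¬B ∨ A   [eliminate →]
≡ ¬(¬(¬(C ∧ A) ∨ (C ∧ B)) ∨ B) ∨ ¬B ∨ A   [eliminate →]
≡ (¬¬(¬(C ∧ A) ∨ (C ∧ B)) ∧ ¬B) ∨ ¬B ∨ A   [De Morgan]
≡ ((¬(C ∧ A) ∨ (C ∧ B)) ∧ ¬B) ∨ ¬B ∨ A   [double negation]
≡ ((¬C ∨ ¬A ∨ (C ∧ B)) ∧ ¬B) ∨ ¬B ∨ A   [De Morgan]
≡ (¬C ∧ ¬B) ∨ (¬A ∧ ¬B) ∨ (C ∧ B ∧ ¬B) ∨ ¬B ∨ A   [distribute ∧ over ∨]
≡ ¬B ∨ A   [simplify]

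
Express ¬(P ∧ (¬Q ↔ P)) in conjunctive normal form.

¬(P ∧ (¬Q ↔ P))
≡ ¬(P ∧ (¬Q → P) ∧ (P → ¬Q))   (eliminate ↔)
≡ ¬(P ∧ (¬¬Q ∨ P) ∧ (P → ¬Q))   (eliminate →)
≡ ¬(P ∧ (¬¬Q ∨ P) ∧ (¬P ∨ ¬Q))   (eliminate →)
≡ ¬P ∨ ¬(¬¬Q ∨ P) ∨ ¬(¬P ∨ ¬Q)   (De Morgan)
≡ ¬P ∨ (¬¬¬Q ∧ ¬P) ∨ ¬(¬P ∨ ¬Q)   (De Morgan)
≡ ¬P ∨ (¬Q ∧ ¬P) ∨ ¬(¬P ∨ ¬Q)   (double negation)
≡ ¬P ∨ (¬Q ∧ ¬P) ∨ (¬¬P ∧ ¬¬Q)   (De Morgan)
≡ ¬P ∨ (¬Q ∧ ¬P) ∨ (P ∧ ¬¬Q)   (double negation)
≡ ¬P ∨ (¬Q ∧ ¬P) ∨ (P ∧ Q)   (double negation)
≡ (¬P ∨ ¬Q ∨ P) ∧ (¬P ∨ ¬Q ∨ Q) ∧ (¬P ∨ ¬P ∨ P) ∧ (¬P ∨ ¬P ∨ Q)   (distribute ∨ over ∧)
≡ ¬P ∨ Q   (simplify)

¬P ∨ Q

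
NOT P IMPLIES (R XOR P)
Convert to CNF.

P OR R

NOT P IMPLIES (R XOR P)
≡ NOT NOT P OR (R XOR P)   [eliminate IMPLIES]
≡ NOT NOT P OR ((R OR P) AND NOT (R AND P))   [expand XOR]
≡ P OR ((R OR P) AND NOT (R AND P))   [double negation]
≡ P OR ((R OR P) AND (NOT R OR NOT P))   [De Morgan]
≡ (P OR R OR P) AND (P OR NOT R OR NOT P)   [distribute OR over AND]
≡ P OR R   [simplify]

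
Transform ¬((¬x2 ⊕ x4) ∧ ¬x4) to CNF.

x2 ∨ x4

¬((¬x2 ⊕ x4) ∧ ¬x4)
≡ ¬((¬x2 ∨ x4) ∧ ¬(¬x2 ∧ x4) ∧ ¬x4)   — expand ⊕
≡ ¬(¬x2 ∨ x4) ∨ ¬¬(¬x2 ∧ x4) ∨ ¬¬x4   — De Morgan
≡ (¬¬x2 ∧ ¬x4) ∨ ¬¬(¬x2 ∧ x4) ∨ ¬¬x4   — De Morgan
≡ (x2 ∧ ¬x4) ∨ ¬¬(¬x2 ∧ x4) ∨ ¬¬x4   — double negation
≡ (x2 ∧ ¬x4) ∨ (¬x2 ∧ x4) ∨ ¬¬x4   — double negation
≡ (x2 ∧ ¬x4) ∨ (¬x2 ∧ x4) ∨ x4   — double negation
≡ (x2 ∨ ¬x2 ∨ x4) ∧ (x2 ∨ x4 ∨ x4) ∧ (¬x4 ∨ ¬x2 ∨ x4) ∧ (¬x4 ∨ x4 ∨ x4)   — distribute ∨ over ∧
≡ x2 ∨ x4   — simplify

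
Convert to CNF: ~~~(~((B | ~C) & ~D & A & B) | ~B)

~~~(~((B | ~C) & ~D & A & B) | ~B)
≡ ~(~((B | ~C) & ~D & A & B) | ~B)   [double negation]
≡ ~~((B | ~C) & ~D & A & B) & ~~B   [De Morgan]
≡ (B | ~C) & ~D & A & B & ~~B   [double negation]
≡ (B | ~C) & ~D & A & B & B   [double negation]
≡ ~D & A & B   [simplify]

~D & A & B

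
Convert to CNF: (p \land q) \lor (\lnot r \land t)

(p \lor \lnot r) \land (p \lor t) \land (q \lor \lnot r) \land (q \lor t)

(p \land q) \lor (\lnot r \land t)
≡ (p \lor \lnot r) \land (p \lor t) \land (q \lor \lnot r) \land (q \lor t)   [distribute \lor over \land]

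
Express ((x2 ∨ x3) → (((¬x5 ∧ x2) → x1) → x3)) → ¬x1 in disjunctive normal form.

((x2 ∨ x3) → (((¬x5 ∧ x2) → x1) → x3)) → ¬x1
⇔ ¬((x2 ∨ x3) → (((¬x5 ∧ x2) → x1) → x3)) ∨ ¬x1   (eliminate →)
⇔ ¬(¬(x2 ∨ x3) ∨ (((¬x5 ∧ x2) → x1) → x3)) ∨ ¬x1   (eliminate →)
⇔ ¬(¬(x2 ∨ x3) ∨ ¬((¬x5 ∧ x2) → x1) ∨ x3) ∨ ¬x1   (eliminate →)
⇔ ¬(¬(x2 ∨ x3) ∨ ¬(¬(¬x5 ∧ x2) ∨ x1) ∨ x3) ∨ ¬x1   (eliminate →)
⇔ (¬¬(x2 ∨ x3) ∧ ¬¬(¬(¬x5 ∧ x2) ∨ x1) ∧ ¬x3) ∨ ¬x1   (De Morgan)
⇔ ((x2 ∨ x3) ∧ ¬¬(¬(¬x5 ∧ x2) ∨ x1) ∧ ¬x3) ∨ ¬x1   (double negation)
⇔ ((x2 ∨ x3) ∧ (¬(¬x5 ∧ x2) ∨ x1) ∧ ¬x3) ∨ ¬x1   (double negation)
⇔ ((x2 ∨ x3) ∧ (¬¬x5 ∨ ¬x2 ∨ x1) ∧ ¬x3) ∨ ¬x1   (De Morgan)
⇔ ((x2 ∨ x3) ∧ (x5 ∨ ¬x2 ∨ x1) ∧ ¬x3) ∨ ¬x1   (double negation)
⇔ (x2 ∧ x5 ∧ ¬x3) ∨ (x2 ∧ ¬x2 ∧ ¬x3) ∨ (x2 ∧ x1 ∧ ¬x3) ∨ (x3 ∧ x5 ∧ ¬x3) ∨ (x3 ∧ ¬x2 ∧ ¬x3) ∨ (x3 ∧ x1 ∧ ¬x3) ∨ ¬x1   (distribute ∧ over ∨)
⇔ (x2 ∧ x5 ∧ ¬x3) ∨ (x2 ∧ x1 ∧ ¬x3) ∨ ¬x1   (simplify)

(x2 ∧ x5 ∧ ¬x3) ∨ (x2 ∧ x1 ∧ ¬x3) ∨ ¬x1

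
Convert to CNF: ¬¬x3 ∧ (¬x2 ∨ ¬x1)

¬¬x3 ∧ (¬x2 ∨ ¬x1)
⇔ x3 ∧ (¬x2 ∨ ¬x1)   (double negation)

x3 ∧ (¬x2 ∨ ¬x1)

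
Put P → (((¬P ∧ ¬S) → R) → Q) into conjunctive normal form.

P → (((¬P ∧ ¬S) → R) → Q)
= ¬P ∨ (((¬P ∧ ¬S) → R) → Q)   [eliminate →]
= ¬P ∨ ¬((¬P ∧ ¬S) → R) ∨ Q   [eliminate →]
= ¬P ∨ ¬(¬(¬P ∧ ¬S) ∨ R) ∨ Q   [eliminate →]
= ¬P ∨ (¬¬(¬P ∧ ¬S) ∧ ¬R) ∨ Q   [De Morgan]
= ¬P ∨ (¬P ∧ ¬S ∧ ¬R) ∨ Q   [double negation]
= (¬P ∨ ¬P ∨ Q) ∧ (¬P ∨ ¬S ∨ Q) ∧ (¬P ∨ ¬R ∨ Q)   [distribute ∨ over ∧]
= ¬P ∨ Q   [simplify]

¬P ∨ Q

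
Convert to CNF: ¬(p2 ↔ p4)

(p2 ∨ p4) ∧ (¬p4 ∨ ¬p2)

¬(p2 ↔ p4)
⇔ ¬((p2 → p4) ∧ (p4 → p2))
⇔ ¬((¬p2 ∨ p4) ∧ (p4 → p2))
⇔ ¬((¬p2 ∨ p4) ∧ (¬p4 ∨ p2))
⇔ ¬(¬p2 ∨ p4) ∨ ¬(¬p4 ∨ p2)
⇔ (¬¬p2 ∧ ¬p4) ∨ ¬(¬p4 ∨ p2)
⇔ (p2 ∧ ¬p4) ∨ ¬(¬p4 ∨ p2)
⇔ (p2 ∧ ¬p4) ∨ (¬¬p4 ∧ ¬p2)
⇔ (p2 ∧ ¬p4) ∨ (p4 ∧ ¬p2)
⇔ (p2 ∨ p4) ∧ (p2 ∨ ¬p2) ∧ (¬p4 ∨ p4) ∧ (¬p4 ∨ ¬p2)
⇔ (p2 ∨ p4) ∧ (¬p4 ∨ ¬p2)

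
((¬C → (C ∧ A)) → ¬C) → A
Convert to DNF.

((¬C → (C ∧ A)) → ¬C) → A
≡ ¬((¬C → (C ∧ A)) → ¬C) ∨ A
≡ ¬(¬(¬C → (C ∧ A)) ∨ ¬C) ∨ A
≡ ¬(¬(¬¬C ∨ (C ∧ A)) ∨ ¬C) ∨ A
≡ (¬¬(¬¬C ∨ (C ∧ A)) ∧ ¬¬C) ∨ A
≡ ((¬¬C ∨ (C ∧ A)) ∧ ¬¬C) ∨ A
≡ ((C ∨ (C ∧ A)) ∧ ¬¬C) ∨ A
≡ ((C ∨ (C ∧ A)) ∧ C) ∨ A
≡ (C ∧ C) ∨ (C ∧ A ∧ C) ∨ A
≡ C ∨ A

C ∨ A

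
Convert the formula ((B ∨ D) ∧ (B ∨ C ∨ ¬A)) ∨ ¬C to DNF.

((B ∨ D) ∧ (B ∨ C ∨ ¬A)) ∨ ¬C
= (B ∧ B) ∨ (B ∧ C) ∨ (B ∧ ¬A) ∨ (D ∧ B) ∨ (D ∧ C) ∨ (D ∧ ¬A) ∨ ¬C   [distribute ∧ over ∨]
= B ∨ (D ∧ C) ∨ (D ∧ ¬A) ∨ ¬C   [simplify]

B ∨ (D ∧ C) ∨ (D ∧ ¬A) ∨ ¬C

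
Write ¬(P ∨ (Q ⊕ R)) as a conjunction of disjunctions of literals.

¬(P ∨ (Q ⊕ R))
= ¬(P ∨ ((Q ∨ R) ∧ ¬(Q ∧ R)))   [expand ⊕]
= ¬P ∧ ¬((Q ∨ R) ∧ ¬(Q ∧ R))   [De Morgan]
= ¬P ∧ (¬(Q ∨ R) ∨ ¬¬(Q ∧ R))   [De Morgan]
= ¬P ∧ ((¬Q ∧ ¬R) ∨ ¬¬(Q ∧ R))   [De Morgan]
= ¬P ∧ ((¬Q ∧ ¬R) ∨ (Q ∧ R))   [double negation]
= ¬P ∧ (¬Q ∨ Q) ∧ (¬Q ∨ R) ∧ (¬R ∨ Q) ∧ (¬R ∨ R)   [distribute ∨ over ∧]
= ¬P ∧ (¬Q ∨ R) ∧ (¬R ∨ Q)   [simplify]

¬P ∧ (¬Q ∨ R) ∧ (¬R ∨ Q)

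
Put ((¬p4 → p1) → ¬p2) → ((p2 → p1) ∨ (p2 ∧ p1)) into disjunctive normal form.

((¬p4 → p1) → ¬p2) → ((p2 → p1) ∨ (p2 ∧ p1))
≡ ¬((¬p4 → p1) → ¬p2) ∨ (p2 → p1) ∨ (p2 ∧ p1)   — eliminate →
≡ ¬(¬(¬p4 → p1) ∨ ¬p2) ∨ (p2 → p1) ∨ (p2 ∧ p1)   — eliminate →
≡ ¬(¬(¬¬p4 ∨ p1) ∨ ¬p2) ∨ (p2 → p1) ∨ (p2 ∧ p1)   — eliminate →
≡ ¬(¬(¬¬p4 ∨ p1) ∨ ¬p2) ∨ ¬p2 ∨ p1 ∨ (p2 ∧ p1)   — eliminate →
≡ (¬¬(¬¬p4 ∨ p1) ∧ ¬¬p2) ∨ ¬p2 ∨ p1 ∨ (p2 ∧ p1)   — De Morgan
≡ ((¬¬p4 ∨ p1) ∧ ¬¬p2) ∨ ¬p2 ∨ p1 ∨ (p2 ∧ p1)   — double negation
≡ ((p4 ∨ p1) ∧ ¬¬p2) ∨ ¬p2 ∨ p1 ∨ (p2 ∧ p1)   — double negation
≡ ((p4 ∨ p1) ∧ p2) ∨ ¬p2 ∨ p1 ∨ (p2 ∧ p1)   — double negation
≡ (p4 ∧ p2) ∨ (p1 ∧ p2) ∨ ¬p2 ∨ p1 ∨ (p2 ∧ p1)   — distribute ∧ over ∨
≡ (p4 ∧ p2) ∨ ¬p2 ∨ p1   — simplify

(p4 ∧ p2) ∨ ¬p2 ∨ p1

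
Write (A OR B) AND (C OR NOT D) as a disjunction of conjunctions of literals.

(A OR B) AND (C OR NOT D)
= (A AND C) OR (A AND NOT D) OR (B AND C) OR (B AND NOT D)   [distribute AND over OR]

(A AND C) OR (A AND NOT D) OR (B AND C) OR (B AND NOT D)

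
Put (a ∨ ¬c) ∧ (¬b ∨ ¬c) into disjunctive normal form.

(a ∨ ¬c) ∧ (¬b ∨ ¬c)
= (a ∧ ¬b) ∨ (a ∧ ¬c) ∨ (¬c ∧ ¬b) ∨ (¬c ∧ ¬c)   (distribute ∧ over ∨)
= (a ∧ ¬b) ∨ ¬c   (simplify)

(a ∧ ¬b) ∨ ¬c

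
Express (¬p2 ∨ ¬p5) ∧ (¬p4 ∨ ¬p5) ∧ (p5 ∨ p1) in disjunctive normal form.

(¬p2 ∧ ¬p4 ∧ p5) ∨ (¬p2 ∧ ¬p4 ∧ p1) ∨ (¬p5 ∧ p1)

(¬p2 ∨ ¬p5) ∧ (¬p4 ∨ ¬p5) ∧ (p5 ∨ p1)
≡ (¬p2 ∧ ¬p4 ∧ p5) ∨ (¬p2 ∧ ¬p4 ∧ p1) ∨ (¬p2 ∧ ¬p5 ∧ p5) ∨ (¬p2 ∧ ¬p5 ∧ p1) ∨ (¬p5 ∧ ¬p4 ∧ p5) ∨ (¬p5 ∧ ¬p4 ∧ p1) ∨ (¬p5 ∧ ¬p5 ∧ p5) ∨ (¬p5 ∧ ¬p5 ∧ p1)   [distribute ∧ over ∨]
≡ (¬p2 ∧ ¬p4 ∧ p5) ∨ (¬p2 ∧ ¬p4 ∧ p1) ∨ (¬p5 ∧ p1)   [simplify]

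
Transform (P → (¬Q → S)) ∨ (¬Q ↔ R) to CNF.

(P → (¬Q → S)) ∨ (¬Q ↔ R)
= ¬P ∨ (¬Q → S) ∨ (¬Q ↔ R)   — eliminate →
= ¬P ∨ ¬¬Q ∨ S ∨ (¬Q ↔ R)   — eliminate →
= ¬P ∨ ¬¬Q ∨ S ∨ ((¬Q → R) ∧ (R → ¬Q))   — eliminate ↔
= ¬P ∨ ¬¬Q ∨ S ∨ ((¬¬Q ∨ R) ∧ (R → ¬Q))   — eliminate →
= ¬P ∨ ¬¬Q ∨ S ∨ ((¬¬Q ∨ R) ∧ (¬R ∨ ¬Q))   — eliminate →
= ¬P ∨ Q ∨ S ∨ ((¬¬Q ∨ R) ∧ (¬R ∨ ¬Q))   — double negation
= ¬P ∨ Q ∨ S ∨ ((Q ∨ R) ∧ (¬R ∨ ¬Q))   — double negation
= (¬P ∨ Q ∨ S ∨ Q ∨ R) ∧ (¬P ∨ Q ∨ S ∨ ¬R ∨ ¬Q)   — distribute ∨ over ∧
= ¬P ∨ Q ∨ S ∨ R   — simplify

¬P ∨ Q ∨ S ∨ R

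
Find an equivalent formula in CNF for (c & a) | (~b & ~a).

(c & a) | (~b & ~a)
≡ (c | ~b) & (c | ~a) & (a | ~b) & (a | ~a)   (distribute | over &)
≡ (c | ~b) & (c | ~a) & (a | ~b)   (simplify)

(c | ~b) & (c | ~a) & (a | ~b)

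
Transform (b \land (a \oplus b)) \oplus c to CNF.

(b \land (a \oplus b)) \oplus c
≡ ((b \land (a \oplus b)) \lor c) \land \lnot (b \land (a \oplus b) \land c)
≡ ((b \land (a \lor b) \land \lnot (a \land b)) \lor c) \land \lnot (b \land (a \oplus b) \land c)
≡ ((b \land (a \lor b) \land \lnot (a \land b)) \lor c) \land \lnot (b \land (a \lor b) \land \lnot (a \land b) \land c)
≡ ((b \land (a \lor b) \land (\lnot a \lor \lnot b)) \lor c) \land \lnot (b \land (a \lor b) \land \lnot (a \land b) \land c)
≡ ((b \land (a \lor b) \land (\lnot a \lor \lnot b)) \lor c) \land (\lnot b \lor \lnot (a \lor b) \lor \lnot \lnot (a \land b) \lor \lnot c)
≡ ((b \land (a \lor b) \land (\lnot a \lor \lnot b)) \lor c) \land (\lnot b \lor (\lnot a \land \lnot b) \lor \lnot \lnot (a \land b) \lor \lnot c)
≡ ((b \land (a \lor b) \land (\lnot a \lor \lnot b)) \lor c) \land (\lnot b \lor (\lnot a \land \lnot b) \lor (a \land b) \lor \lnot c)
≡ (b \lor c) \land (a \lor b \lor c) \land (\lnot a \lor \lnot b \lor c) \land (\lnot b \lor \lnot a \lor a \lor \lnot c) \land (\lnot b \lor \lnot a \lor b \lor \lnot c) \land (\lnot b \lor \lnot b \lor a \lor \lnot c) \land (\lnot b \lor \lnot b \lor b \lor \lnot c)
≡ (b \lor c) \land (\lnot a \lor \lnot b \lor c) \land (\lnot b \lor a \lor \lnot c)

(b \lor c) \land (\lnot a \lor \lnot b \lor c) \land (\lnot b \lor a \lor \lnot c)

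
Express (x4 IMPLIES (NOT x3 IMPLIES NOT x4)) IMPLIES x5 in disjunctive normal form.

(x4 AND NOT x3) OR x5

(x4 IMPLIES (NOT x3 IMPLIES NOT x4)) IMPLIES x5
≡ NOT (x4 IMPLIES (NOT x3 IMPLIES NOT x4)) OR x5   [eliminate IMPLIES]
≡ NOT (NOT x4 OR (NOT x3 IMPLIES NOT x4)) OR x5   [eliminate IMPLIES]
≡ NOT (NOT x4 OR NOT NOT x3 OR NOT x4) OR x5   [eliminate IMPLIES]
≡ (NOT NOT x4 AND NOT NOT NOT x3 AND NOT NOT x4) OR x5   [De Morgan]
≡ (x4 AND NOT NOT NOT x3 AND NOT NOT x4) OR x5   [double negation]
≡ (x4 AND NOT x3 AND NOT NOT x4) OR x5   [double negation]
≡ (x4 AND NOT x3 AND x4) OR x5   [double negation]
≡ (x4 AND NOT x3) OR x5   [simplify]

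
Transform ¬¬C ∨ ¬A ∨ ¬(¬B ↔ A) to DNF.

¬¬C ∨ ¬A ∨ ¬(¬B ↔ A)
= ¬¬C ∨ ¬A ∨ ¬((¬B → A) ∧ (A → ¬B))   (eliminate ↔)
= ¬¬C ∨ ¬A ∨ ¬((¬¬B ∨ A) ∧ (A → ¬B))   (eliminate →)
= ¬¬C ∨ ¬A ∨ ¬((¬¬B ∨ A) ∧ (¬A ∨ ¬B))   (eliminate →)
= C ∨ ¬A ∨ ¬((¬¬B ∨ A) ∧ (¬A ∨ ¬B))   (double negation)
= C ∨ ¬A ∨ ¬(¬¬B ∨ A) ∨ ¬(¬A ∨ ¬B)   (De Morgan)
= C ∨ ¬A ∨ (¬¬¬B ∧ ¬A) ∨ ¬(¬A ∨ ¬B)   (De Morgan)
= C ∨ ¬A ∨ (¬B ∧ ¬A) ∨ ¬(¬A ∨ ¬B)   (double negation)
= C ∨ ¬A ∨ (¬B ∧ ¬A) ∨ (¬¬A ∧ ¬¬B)   (De Morgan)
= C ∨ ¬A ∨ (¬B ∧ ¬A) ∨ (A ∧ ¬¬B)   (double negation)
= C ∨ ¬A ∨ (¬B ∧ ¬A) ∨ (A ∧ B)   (double negation)
= C ∨ ¬A ∨ (A ∧ B)   (simplify)

C ∨ ¬A ∨ (A ∧ B)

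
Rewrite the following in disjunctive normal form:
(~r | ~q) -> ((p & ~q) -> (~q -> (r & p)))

~p | q | (r & p)

(~r | ~q) -> ((p & ~q) -> (~q -> (r & p)))
≡ ~(~r | ~q) | ((p & ~q) -> (~q -> (r & p)))   [eliminate ->]
≡ ~(~r | ~q) | ~(p & ~q) | (~q -> (r & p))   [eliminate ->]
≡ ~(~r | ~q) | ~(p & ~q) | ~~q | (r & p)   [eliminate ->]
≡ (~~r & ~~q) | ~(p & ~q) | ~~q | (r & p)   [De Morgan]
≡ (r & ~~q) | ~(p & ~q) | ~~q | (r & p)   [double negation]
≡ (r & q) | ~(p & ~q) | ~~q | (r & p)   [double negation]
≡ (r & q) | ~p | ~~q | ~~q | (r & p)   [De Morgan]
≡ (r & q) | ~p | q | ~~q | (r & p)   [double negation]
≡ (r & q) | ~p | q | q | (r & p)   [double negation]
≡ ~p | q | (r & p)   [simplify]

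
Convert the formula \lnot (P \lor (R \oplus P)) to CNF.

\lnot P \land (\lnot R \lor P)

\lnot (P \lor (R \oplus P))
⇔ \lnot (P \lor (R \lor P) \land \lnot (R \land P))
⇔ \lnot P \land \lnot ((R \lor P) \land \lnot (R \land P))
⇔ \lnot P \land (\lnot (R \lor P) \lor \lnot \lnot (R \land P))
⇔ \lnot P \land (\lnot R \land \lnot P \lor \lnot \lnot (R \land P))
⇔ \lnot P \land (\lnot R \land \lnot P \lor R \land P)
⇔ \lnot P \land (\lnot R \lor R) \land (\lnot R \lor P) \land (\lnot P \lor R) \land (\lnot P \lor P)
⇔ \lnot P \land (\lnot R \lor P)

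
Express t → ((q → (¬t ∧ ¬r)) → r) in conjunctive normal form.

t → ((q → (¬t ∧ ¬r)) → r)
= ¬t ∨ ((q → (¬t ∧ ¬r)) → r)   (eliminate →)
= ¬t ∨ ¬(q → (¬t ∧ ¬r)) ∨ r   (eliminate →)
= ¬t ∨ ¬(¬q ∨ (¬t ∧ ¬r)) ∨ r   (eliminate →)
= ¬t ∨ (¬¬q ∧ ¬(¬t ∧ ¬r)) ∨ r   (De Morgan)
= ¬t ∨ (q ∧ ¬(¬t ∧ ¬r)) ∨ r   (double negation)
= ¬t ∨ (q ∧ (¬¬t ∨ ¬¬r)) ∨ r   (De Morgan)
= ¬t ∨ (q ∧ (t ∨ ¬¬r)) ∨ r   (double negation)
= ¬t ∨ (q ∧ (t ∨ r)) ∨ r   (double negation)
= (¬t ∨ q ∨ r) ∧ (¬t ∨ t ∨ r ∨ r)   (distribute ∨ over ∧)
= ¬t ∨ q ∨ r   (simplify)

¬t ∨ q ∨ r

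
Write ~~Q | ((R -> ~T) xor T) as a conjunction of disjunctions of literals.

Q | R | ~T

~~Q | ((R -> ~T) xor T)
≡ ~~Q | (((R -> ~T) | T) & ~((R -> ~T) & T))   (expand xor)
≡ ~~Q | ((~R | ~T | T) & ~((R -> ~T) & T))   (eliminate ->)
≡ ~~Q | ((~R | ~T | T) & ~((~R | ~T) & T))   (eliminate ->)
≡ Q | ((~R | ~T | T) & ~((~R | ~T) & T))   (double negation)
≡ Q | ((~R | ~T | T) & (~(~R | ~T) | ~T))   (De Morgan)
≡ Q | ((~R | ~T | T) & ((~~R & ~~T) | ~T))   (De Morgan)
≡ Q | ((~R | ~T | T) & ((R & ~~T) | ~T))   (double negation)
≡ Q | ((~R | ~T | T) & ((R & T) | ~T))   (double negation)
≡ (Q | ~R | ~T | T) & (Q | R | ~T) & (Q | T | ~T)   (distribute | over &)
≡ Q | R | ~T   (simplify)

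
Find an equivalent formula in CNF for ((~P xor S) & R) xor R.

R & (P | S | ~R) & (~S | ~P | ~R)

((~P xor S) & R) xor R
⇔ (((~P xor S) & R) | R) & ~((~P xor S) & R & R)   — expand xor
⇔ (((~P | S) & ~(~P & S) & R) | R) & ~((~P xor S) & R & R)   — expand xor
⇔ (((~P | S) & ~(~P & S) & R) | R) & ~((~P | S) & ~(~P & S) & R & R)   — expand xor
⇔ (((~P | S) & (~~P | ~S) & R) | R) & ~((~P | S) & ~(~P & S) & R & R)   — De Morgan
⇔ (((~P | S) & (P | ~S) & R) | R) & ~((~P | S) & ~(~P & S) & R & R)   — double negation
⇔ (((~P | S) & (P | ~S) & R) | R) & (~(~P | S) | ~~(~P & S) | ~R | ~R)   — De Morgan
⇔ (((~P | S) & (P | ~S) & R) | R) & ((~~P & ~S) | ~~(~P & S) | ~R | ~R)   — De Morgan
⇔ (((~P | S) & (P | ~S) & R) | R) & ((P & ~S) | ~~(~P & S) | ~R | ~R)   — double negation
⇔ (((~P | S) & (P | ~S) & R) | R) & ((P & ~S) | (~P & S) | ~R | ~R)   — double negation
⇔ (~P | S | R) & (P | ~S | R) & (R | R) & (P | ~P | ~R | ~R) & (P | S | ~R | ~R) & (~S | ~P | ~R | ~R) & (~S | S | ~R | ~R)   — distribute | over &
⇔ R & (P | S | ~R) & (~S | ~P | ~R)   — simplify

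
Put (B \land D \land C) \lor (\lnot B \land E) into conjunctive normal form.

(B \land D \land C) \lor (\lnot B \land E)
≡ (B \lor \lnot B) \land (B \lor E) \land (D \lor \lnot B) \land (D \lor E) \land (C \lor \lnot B) \land (C \lor E)   (distribute \lor over \land)
≡ (B \lor E) \land (D \lor \lnot B) \land (D \lor E) \land (C \lor \lnot B) \land (C \lor E)   (simplify)

(B \lor E) \land (D \lor \lnot B) \land (D \lor E) \land (C \lor \lnot B) \land (C \lor E)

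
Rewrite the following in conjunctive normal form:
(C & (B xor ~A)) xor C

(C & (B xor ~A)) xor C
≡ ((C & (B xor ~A)) | C) & ~(C & (B xor ~A) & C)   — expand xor
≡ ((C & (B | ~A) & ~(B & ~A)) | C) & ~(C & (B xor ~A) & C)   — expand xor
≡ ((C & (B | ~A) & ~(B & ~A)) | C) & ~(C & (B | ~A) & ~(B & ~A) & C)   — expand xor
≡ ((C & (B | ~A) & (~B | ~~A)) | C) & ~(C & (B | ~A) & ~(B & ~A) & C)   — De Morgan
≡ ((C & (B | ~A) & (~B | A)) | C) & ~(C & (B | ~A) & ~(B & ~A) & C)   — double negation
≡ ((C & (B | ~A) & (~B | A)) | C) & (~C | ~(B | ~A) | ~~(B & ~A) | ~C)   — De Morgan
≡ ((C & (B | ~A) & (~B | A)) | C) & (~C | (~B & ~~A) | ~~(B & ~A) | ~C)   — De Morgan
≡ ((C & (B | ~A) & (~B | A)) | C) & (~C | (~B & A) | ~~(B & ~A) | ~C)   — double negation
≡ ((C & (B | ~A) & (~B | A)) | C) & (~C | (~B & A) | (B & ~A) | ~C)   — double negation
≡ (C | C) & (B | ~A | C) & (~B | A | C) & (~C | ~B | B | ~C) & (~C | ~B | ~A | ~C) & (~C | A | B | ~C) & (~C | A | ~A | ~C)   — distribute | over &
≡ C & (~C | ~B | ~A) & (~C | A | B)   — simplify

C & (~C | ~B | ~A) & (~C | A | B)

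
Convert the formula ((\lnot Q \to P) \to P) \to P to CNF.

((\lnot Q \to P) \to P) \to P
⇔ \lnot ((\lnot Q \to P) \to P) \lor P   — eliminate \to
⇔ \lnot (\lnot (\lnot Q \to P) \lor P) \lor P   — eliminate \to
⇔ \lnot (\lnot (\lnot \lnot Q \lor P) \lor P) \lor P   — eliminate \to
⇔ \lnot \lnot (\lnot \lnot Q \lor P) \land \lnot P \lor P   — De Morgan
⇔ (\lnot \lnot Q \lor P) \land \lnot P \lor P   — double negation
⇔ (Q \lor P) \land \lnot P \lor P   — double negation
⇔ (Q \lor P \lor P) \land (\lnot P \lor P)   — distribute \lor over \land
⇔ Q \lor P   — simplify

Q \lor P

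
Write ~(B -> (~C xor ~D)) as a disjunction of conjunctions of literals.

(B & C & D) | (B & ~D & ~C)

~(B -> (~C xor ~D))
≡ ~(~B | (~C xor ~D))   [eliminate ->]
≡ ~(~B | (~C & ~~D) | (~~C & ~D))   [expand xor]
≡ ~~B & ~(~C & ~~D) & ~(~~C & ~D)   [De Morgan]
≡ B & ~(~C & ~~D) & ~(~~C & ~D)   [double negation]
≡ B & (~~C | ~~~D) & ~(~~C & ~D)   [De Morgan]
≡ B & (C | ~~~D) & ~(~~C & ~D)   [double negation]
≡ B & (C | ~D) & ~(~~C & ~D)   [double negation]
≡ B & (C | ~D) & (~~~C | ~~D)   [De Morgan]
≡ B & (C | ~D) & (~C | ~~D)   [double negation]
≡ B & (C | ~D) & (~C | D)   [double negation]
≡ (B & C & ~C) | (B & C & D) | (B & ~D & ~C) | (B & ~D & D)   [distribute & over |]
≡ (B & C & D) | (B & ~D & ~C)   [simplify]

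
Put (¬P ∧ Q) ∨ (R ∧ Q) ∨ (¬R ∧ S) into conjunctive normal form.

(¬P ∨ R ∨ S) ∧ (Q ∨ ¬R) ∧ (Q ∨ S)

(¬P ∧ Q) ∨ (R ∧ Q) ∨ (¬R ∧ S)
= (¬P ∨ R ∨ ¬R) ∧ (¬P ∨ R ∨ S) ∧ (¬P ∨ Q ∨ ¬R) ∧ (¬P ∨ Q ∨ S) ∧ (Q ∨ R ∨ ¬R) ∧ (Q ∨ R ∨ S) ∧ (Q ∨ Q ∨ ¬R) ∧ (Q ∨ Q ∨ S)   (distribute ∨ over ∧)
= (¬P ∨ R ∨ S) ∧ (Q ∨ ¬R) ∧ (Q ∨ S)   (simplify)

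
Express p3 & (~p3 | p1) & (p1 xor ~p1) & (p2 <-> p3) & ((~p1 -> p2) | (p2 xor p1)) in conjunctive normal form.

p3 & (~p3 | p1) & (p1 xor ~p1) & (p2 <-> p3) & ((~p1 -> p2) | (p2 xor p1))
⇔ p3 & (~p3 | p1) & (p1 | ~p1) & ~(p1 & ~p1) & (p2 <-> p3) & ((~p1 -> p2) | (p2 xor p1))
⇔ p3 & (~p3 | p1) & (p1 | ~p1) & ~(p1 & ~p1) & (p2 -> p3) & (p3 -> p2) & ((~p1 -> p2) | (p2 xor p1))
⇔ p3 & (~p3 | p1) & (p1 | ~p1) & ~(p1 & ~p1) & (~p2 | p3) & (p3 -> p2) & ((~p1 -> p2) | (p2 xor p1))
⇔ p3 & (~p3 | p1) & (p1 | ~p1) & ~(p1 & ~p1) & (~p2 | p3) & (~p3 | p2) & ((~p1 -> p2) | (p2 xor p1))
⇔ p3 & (~p3 | p1) & (p1 | ~p1) & ~(p1 & ~p1) & (~p2 | p3) & (~p3 | p2) & (~~p1 | p2 | (p2 xor p1))
⇔ p3 & (~p3 | p1) & (p1 | ~p1) & ~(p1 & ~p1) & (~p2 | p3) & (~p3 | p2) & (~~p1 | p2 | ((p2 | p1) & ~(p2 & p1)))
⇔ p3 & (~p3 | p1) & (p1 | ~p1) & (~p1 | ~~p1) & (~p2 | p3) & (~p3 | p2) & (~~p1 | p2 | ((p2 | p1) & ~(p2 & p1)))
⇔ p3 & (~p3 | p1) & (p1 | ~p1) & (~p1 | p1) & (~p2 | p3) & (~p3 | p2) & (~~p1 | p2 | ((p2 | p1) & ~(p2 & p1)))
⇔ p3 & (~p3 | p1) & (p1 | ~p1) & (~p1 | p1) & (~p2 | p3) & (~p3 | p2) & (p1 | p2 | ((p2 | p1) & ~(p2 & p1)))
⇔ p3 & (~p3 | p1) & (p1 | ~p1) & (~p1 | p1) & (~p2 | p3) & (~p3 | p2) & (p1 | p2 | ((p2 | p1) & (~p2 | ~p1)))
⇔ p3 & (~p3 | p1) & (p1 | ~p1) & (~p1 | p1) & (~p2 | p3) & (~p3 | p2) & (p1 | p2 | p2 | p1) & (p1 | p2 | ~p2 | ~p1)
⇔ p3 & (~p3 | p1) & (~p3 | p2) & (p1 | p2)

p3 & (~p3 | p1) & (~p3 | p2) & (p1 | p2)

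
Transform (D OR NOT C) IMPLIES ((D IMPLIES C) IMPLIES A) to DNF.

(D OR NOT C) IMPLIES ((D IMPLIES C) IMPLIES A)
≡ NOT (D OR NOT C) OR ((D IMPLIES C) IMPLIES A)   (eliminate IMPLIES)
≡ NOT (D OR NOT C) OR NOT (D IMPLIES C) OR A   (eliminate IMPLIES)
≡ NOT (D OR NOT C) OR NOT (NOT D OR C) OR A   (eliminate IMPLIES)
≡ (NOT D AND NOT NOT C) OR NOT (NOT D OR C) OR A   (De Morgan)
≡ (NOT D AND C) OR NOT (NOT D OR C) OR A   (double negation)
≡ (NOT D AND C) OR (NOT NOT D AND NOT C) OR A   (De Morgan)
≡ (NOT D AND C) OR (D AND NOT C) OR A   (double negation)

(NOT D AND C) OR (D AND NOT C) OR A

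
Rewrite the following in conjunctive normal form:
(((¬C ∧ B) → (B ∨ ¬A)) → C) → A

(((¬C ∧ B) → (B ∨ ¬A)) → C) → A
= ¬(((¬C ∧ B) → (B ∨ ¬A)) → C) ∨ A
= ¬(¬((¬C ∧ B) → (B ∨ ¬A)) ∨ C) ∨ A
= ¬(¬(¬(¬C ∧ B) ∨ B ∨ ¬A) ∨ C) ∨ A
= (¬¬(¬(¬C ∧ B) ∨ B ∨ ¬A) ∧ ¬C) ∨ A
= ((¬(¬C ∧ B) ∨ B ∨ ¬A) ∧ ¬C) ∨ A
= ((¬¬C ∨ ¬B ∨ B ∨ ¬A) ∧ ¬C) ∨ A
= ((C ∨ ¬B ∨ B ∨ ¬A) ∧ ¬C) ∨ A
= (C ∨ ¬B ∨ B ∨ ¬A ∨ A) ∧ (¬C ∨ A)
= ¬C ∨ A

¬C ∨ A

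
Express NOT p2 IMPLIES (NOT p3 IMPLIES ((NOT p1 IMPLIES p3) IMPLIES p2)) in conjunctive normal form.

p2 OR p3 OR NOT p1

NOT p2 IMPLIES (NOT p3 IMPLIES ((NOT p1 IMPLIES p3) IMPLIES p2))
= NOT NOT p2 OR (NOT p3 IMPLIES ((NOT p1 IMPLIES p3) IMPLIES p2))   — eliminate IMPLIES
= NOT NOT p2 OR NOT NOT p3 OR ((NOT p1 IMPLIES p3) IMPLIES p2)   — eliminate IMPLIES
= NOT NOT p2 OR NOT NOT p3 OR NOT (NOT p1 IMPLIES p3) OR p2   — eliminate IMPLIES
= NOT NOT p2 OR NOT NOT p3 OR NOT (NOT NOT p1 OR p3) OR p2   — eliminate IMPLIES
= p2 OR NOT NOT p3 OR NOT (NOT NOT p1 OR p3) OR p2   — double negation
= p2 OR p3 OR NOT (NOT NOT p1 OR p3) OR p2   — double negation
= p2 OR p3 OR (NOT NOT NOT p1 AND NOT p3) OR p2   — De Morgan
= p2 OR p3 OR (NOT p1 AND NOT p3) OR p2   — double negation
= (p2 OR p3 OR NOT p1 OR p2) AND (p2 OR p3 OR NOT p3 OR p2)   — distribute OR over AND
= p2 OR p3 OR NOT p1   — simplify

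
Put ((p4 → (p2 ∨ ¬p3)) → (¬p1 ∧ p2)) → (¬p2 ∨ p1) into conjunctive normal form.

p1 ∨ ¬p2

((p4 → (p2 ∨ ¬p3)) → (¬p1 ∧ p2)) → (¬p2 ∨ p1)
≡ ¬((p4 → (p2 ∨ ¬p3)) → (¬p1 ∧ p2)) ∨ ¬p2 ∨ p1   (eliminate →)
≡ ¬(¬(p4 → (p2 ∨ ¬p3)) ∨ (¬p1 ∧ p2)) ∨ ¬p2 ∨ p1   (eliminate →)
≡ ¬(¬(¬p4 ∨ p2 ∨ ¬p3) ∨ (¬p1 ∧ p2)) ∨ ¬p2 ∨ p1   (eliminate →)
≡ (¬¬(¬p4 ∨ p2 ∨ ¬p3) ∧ ¬(¬p1 ∧ p2)) ∨ ¬p2 ∨ p1   (De Morgan)
≡ ((¬p4 ∨ p2 ∨ ¬p3) ∧ ¬(¬p1 ∧ p2)) ∨ ¬p2 ∨ p1   (double negation)
≡ ((¬p4 ∨ p2 ∨ ¬p3) ∧ (¬¬p1 ∨ ¬p2)) ∨ ¬p2 ∨ p1   (De Morgan)
≡ ((¬p4 ∨ p2 ∨ ¬p3) ∧ (p1 ∨ ¬p2)) ∨ ¬p2 ∨ p1   (double negation)
≡ (¬p4 ∨ p2 ∨ ¬p3 ∨ ¬p2 ∨ p1) ∧ (p1 ∨ ¬p2 ∨ ¬p2 ∨ p1)   (distribute ∨ over ∧)
≡ p1 ∨ ¬p2   (simplify)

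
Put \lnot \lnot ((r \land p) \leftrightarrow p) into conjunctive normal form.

\lnot \lnot ((r \land p) \leftrightarrow p)
= \lnot \lnot (((r \land p) \to p) \land (p \to (r \land p)))   [eliminate \leftrightarrow]
= \lnot \lnot ((\lnot (r \land p) \lor p) \land (p \to (r \land p)))   [eliminate \to]
= \lnot \lnot ((\lnot (r \land p) \lor p) \land (\lnot p \lor (r \land p)))   [eliminate \to]
= (\lnot (r \land p) \lor p) \land (\lnot p \lor (r \land p))   [double negation]
= (\lnot r \lor \lnot p \lor p) \land (\lnot p \lor (r \land p))   [De Morgan]
= (\lnot r \lor \lnot p \lor p) \land (\lnot p \lor r) \land (\lnot p \lor p)   [distribute \lor over \land]
= \lnot p \lor r   [simplify]

\lnot p \lor r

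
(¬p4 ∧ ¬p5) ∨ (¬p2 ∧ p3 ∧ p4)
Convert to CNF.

(¬p4 ∨ ¬p2) ∧ (¬p4 ∨ p3) ∧ (¬p5 ∨ ¬p2) ∧ (¬p5 ∨ p3) ∧ (¬p5 ∨ p4)

(¬p4 ∧ ¬p5) ∨ (¬p2 ∧ p3 ∧ p4)
⇔ (¬p4 ∨ ¬p2) ∧ (¬p4 ∨ p3) ∧ (¬p4 ∨ p4) ∧ (¬p5 ∨ ¬p2) ∧ (¬p5 ∨ p3) ∧ (¬p5 ∨ p4)   (distribute ∨ over ∧)
⇔ (¬p4 ∨ ¬p2) ∧ (¬p4 ∨ p3) ∧ (¬p5 ∨ ¬p2) ∧ (¬p5 ∨ p3) ∧ (¬p5 ∨ p4)   (simplify)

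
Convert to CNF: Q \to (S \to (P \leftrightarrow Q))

\lnot Q \lor \lnot S \lor P

Q \to (S \to (P \leftrightarrow Q))
≡ \lnot Q \lor (S \to (P \leftrightarrow Q))   — eliminate \to
≡ \lnot Q \lor \lnot S \lor (P \leftrightarrow Q)   — eliminate \to
≡ \lnot Q \lor \lnot S \lor (P \to Q) \land (Q \to P)   — eliminate \leftrightarrow
≡ \lnot Q \lor \lnot S \lor (\lnot P \lor Q) \land (Q \to P)   — eliminate \to
≡ \lnot Q \lor \lnot S \lor (\lnot P \lor Q) \land (\lnot Q \lor P)   — eliminate \to
≡ (\lnot Q \lor \lnot S \lor \lnot P \lor Q) \land (\lnot Q \lor \lnot S \lor \lnot Q \lor P)   — distribute \lor over \land
≡ \lnot Q \lor \lnot S \lor P   — simplify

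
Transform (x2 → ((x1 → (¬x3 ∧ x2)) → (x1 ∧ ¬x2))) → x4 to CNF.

(x2 → ((x1 → (¬x3 ∧ x2)) → (x1 ∧ ¬x2))) → x4
⇔ ¬(x2 → ((x1 → (¬x3 ∧ x2)) → (x1 ∧ ¬x2))) ∨ x4
⇔ ¬(¬x2 ∨ ((x1 → (¬x3 ∧ x2)) → (x1 ∧ ¬x2))) ∨ x4
⇔ ¬(¬x2 ∨ ¬(x1 → (¬x3 ∧ x2)) ∨ (x1 ∧ ¬x2)) ∨ x4
⇔ ¬(¬x2 ∨ ¬(¬x1 ∨ (¬x3 ∧ x2)) ∨ (x1 ∧ ¬x2)) ∨ x4
⇔ (¬¬x2 ∧ ¬¬(¬x1 ∨ (¬x3 ∧ x2)) ∧ ¬(x1 ∧ ¬x2)) ∨ x4
⇔ (x2 ∧ ¬¬(¬x1 ∨ (¬x3 ∧ x2)) ∧ ¬(x1 ∧ ¬x2)) ∨ x4
⇔ (x2 ∧ (¬x1 ∨ (¬x3 ∧ x2)) ∧ ¬(x1 ∧ ¬x2)) ∨ x4
⇔ (x2 ∧ (¬x1 ∨ (¬x3 ∧ x2)) ∧ (¬x1 ∨ ¬¬x2)) ∨ x4
⇔ (x2 ∧ (¬x1 ∨ (¬x3 ∧ x2)) ∧ (¬x1 ∨ x2)) ∨ x4
⇔ (x2 ∨ x4) ∧ (¬x1 ∨ ¬x3 ∨ x4) ∧ (¬x1 ∨ x2 ∨ x4) ∧ (¬x1 ∨ x2 ∨ x4)
⇔ (x2 ∨ x4) ∧ (¬x1 ∨ ¬x3 ∨ x4)

(x2 ∨ x4) ∧ (¬x1 ∨ ¬x3 ∨ x4)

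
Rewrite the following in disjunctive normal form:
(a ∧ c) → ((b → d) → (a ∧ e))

¬a ∨ ¬c ∨ (b ∧ ¬d) ∨ (a ∧ e)

(a ∧ c) → ((b → d) → (a ∧ e))
≡ ¬(a ∧ c) ∨ ((b → d) → (a ∧ e))
≡ ¬(a ∧ c) ∨ ¬(b → d) ∨ (a ∧ e)
≡ ¬(a ∧ c) ∨ ¬(¬b ∨ d) ∨ (a ∧ e)
≡ ¬a ∨ ¬c ∨ ¬(¬b ∨ d) ∨ (a ∧ e)
≡ ¬a ∨ ¬c ∨ (¬¬b ∧ ¬d) ∨ (a ∧ e)
≡ ¬a ∨ ¬c ∨ (b ∧ ¬d) ∨ (a ∧ e)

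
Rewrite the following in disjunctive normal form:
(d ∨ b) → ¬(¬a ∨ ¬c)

(¬d ∧ ¬b) ∨ (a ∧ c)

(d ∨ b) → ¬(¬a ∨ ¬c)
≡ ¬(d ∨ b) ∨ ¬(¬a ∨ ¬c)   — eliminate →
≡ (¬d ∧ ¬b) ∨ ¬(¬a ∨ ¬c)   — De Morgan
≡ (¬d ∧ ¬b) ∨ (¬¬a ∧ ¬¬c)   — De Morgan
≡ (¬d ∧ ¬b) ∨ (a ∧ ¬¬c)   — double negation
≡ (¬d ∧ ¬b) ∨ (a ∧ c)   — double negation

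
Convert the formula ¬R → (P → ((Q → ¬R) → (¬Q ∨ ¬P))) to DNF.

¬R → (P → ((Q → ¬R) → (¬Q ∨ ¬P)))
⇔ ¬¬R ∨ (P → ((Q → ¬R) → (¬Q ∨ ¬P)))   (eliminate →)
⇔ ¬¬R ∨ ¬P ∨ ((Q → ¬R) → (¬Q ∨ ¬P))   (eliminate →)
⇔ ¬¬R ∨ ¬P ∨ ¬(Q → ¬R) ∨ ¬Q ∨ ¬P   (eliminate →)
⇔ ¬¬R ∨ ¬P ∨ ¬(¬Q ∨ ¬R) ∨ ¬Q ∨ ¬P   (eliminate →)
⇔ R ∨ ¬P ∨ ¬(¬Q ∨ ¬R) ∨ ¬Q ∨ ¬P   (double negation)
⇔ R ∨ ¬P ∨ (¬¬Q ∧ ¬¬R) ∨ ¬Q ∨ ¬P   (De Morgan)
⇔ R ∨ ¬P ∨ (Q ∧ ¬¬R) ∨ ¬Q ∨ ¬P   (double negation)
⇔ R ∨ ¬P ∨ (Q ∧ R) ∨ ¬Q ∨ ¬P   (double negation)
⇔ R ∨ ¬P ∨ ¬Q   (simplify)

R ∨ ¬P ∨ ¬Q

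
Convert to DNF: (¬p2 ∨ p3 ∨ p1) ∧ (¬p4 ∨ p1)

(¬p2 ∨ p3 ∨ p1) ∧ (¬p4 ∨ p1)
≡ (¬p2 ∧ ¬p4) ∨ (¬p2 ∧ p1) ∨ (p3 ∧ ¬p4) ∨ (p3 ∧ p1) ∨ (p1 ∧ ¬p4) ∨ (p1 ∧ p1)   — distribute ∧ over ∨
≡ (¬p2 ∧ ¬p4) ∨ (p3 ∧ ¬p4) ∨ p1   — simplify

(¬p2 ∧ ¬p4) ∨ (p3 ∧ ¬p4) ∨ p1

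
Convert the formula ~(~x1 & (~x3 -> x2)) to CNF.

(x1 | ~x3) & (x1 | ~x2)

~(~x1 & (~x3 -> x2))
= ~(~x1 & (~~x3 | x2))   — eliminate ->
= ~~x1 | ~(~~x3 | x2)   — De Morgan
= x1 | ~(~~x3 | x2)   — double negation
= x1 | (~~~x3 & ~x2)   — De Morgan
= x1 | (~x3 & ~x2)   — double negation
= (x1 | ~x3) & (x1 | ~x2)   — distribute | over &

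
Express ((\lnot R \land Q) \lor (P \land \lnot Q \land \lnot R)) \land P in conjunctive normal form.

((\lnot R \land Q) \lor (P \land \lnot Q \land \lnot R)) \land P
≡ (\lnot R \lor P) \land (\lnot R \lor \lnot Q) \land (\lnot R \lor \lnot R) \land (Q \lor P) \land (Q \lor \lnot Q) \land (Q \lor \lnot R) \land P   — distribute \lor over \land
≡ \lnot R \land P   — simplify

\lnot R \land P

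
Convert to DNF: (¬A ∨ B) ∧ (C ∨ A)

(¬A ∨ B) ∧ (C ∨ A)
= (¬A ∧ C) ∨ (¬A ∧ A) ∨ (B ∧ C) ∨ (B ∧ A)   (distribute ∧ over ∨)
= (¬A ∧ C) ∨ (B ∧ C) ∨ (B ∧ A)   (simplify)

(¬A ∧ C) ∨ (B ∧ C) ∨ (B ∧ A)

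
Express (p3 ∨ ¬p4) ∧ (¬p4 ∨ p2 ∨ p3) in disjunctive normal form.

(p3 ∨ ¬p4) ∧ (¬p4 ∨ p2 ∨ p3)
≡ (p3 ∧ ¬p4) ∨ (p3 ∧ p2) ∨ (p3 ∧ p3) ∨ (¬p4 ∧ ¬p4) ∨ (¬p4 ∧ p2) ∨ (¬p4 ∧ p3)
≡ p3 ∨ ¬p4

p3 ∨ ¬p4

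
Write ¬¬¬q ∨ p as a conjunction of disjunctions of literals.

¬q ∨ p

¬¬¬q ∨ p
≡ ¬q ∨ p   [double negation]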